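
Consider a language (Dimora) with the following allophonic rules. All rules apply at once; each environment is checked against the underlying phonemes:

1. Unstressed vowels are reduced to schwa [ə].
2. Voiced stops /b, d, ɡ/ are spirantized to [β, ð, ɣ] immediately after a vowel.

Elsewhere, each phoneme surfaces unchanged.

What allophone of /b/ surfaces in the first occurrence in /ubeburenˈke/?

[β]

Rule 2 applies to /b/ (between /u/ and /e/: immediately after a vowel) → [β].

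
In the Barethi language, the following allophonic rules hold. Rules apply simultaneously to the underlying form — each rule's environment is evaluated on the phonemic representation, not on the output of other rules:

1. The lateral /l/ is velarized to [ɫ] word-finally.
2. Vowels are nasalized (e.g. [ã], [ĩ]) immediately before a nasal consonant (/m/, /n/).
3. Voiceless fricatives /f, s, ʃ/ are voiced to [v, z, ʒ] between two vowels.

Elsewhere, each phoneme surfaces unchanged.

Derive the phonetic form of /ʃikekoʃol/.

[ʃikekoʒoɫ]

/ʃ/ (word-initial): rule 3 targets it, but not between two vowels → unchanged [ʃ].
/i/ (between /ʃ/ and /k/) is in the target of rule 2 but the environment (before a nasal consonant) is not met → [i].
/k/ (between /i/ and /e/): no rule targets it → [k].
/e/ (between /k/ and /k/) fails the environment for rule 2, so it stays [e].
/k/ stays [k].
/o/ (between /k/ and /ʃ/) fails the environment for rule 2, so it stays [o].
/ʃ/ (between /o/ and /o/) occurs between two vowels → [ʒ] by rule 3.
/o/ (between /ʃ/ and /l/) fails the environment for rule 2, so it stays [o].
/l/ — word-final, word-finally — surfaces as [ɫ] (rule 1).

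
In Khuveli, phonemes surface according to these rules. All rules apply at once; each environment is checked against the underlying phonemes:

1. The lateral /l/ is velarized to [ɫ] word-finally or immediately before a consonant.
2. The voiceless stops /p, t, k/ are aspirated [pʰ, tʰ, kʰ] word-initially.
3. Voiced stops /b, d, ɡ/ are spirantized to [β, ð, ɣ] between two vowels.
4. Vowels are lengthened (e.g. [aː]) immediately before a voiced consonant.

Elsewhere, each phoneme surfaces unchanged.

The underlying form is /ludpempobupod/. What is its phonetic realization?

/l/ (word-initial) fails the environment for rule 1, so it stays [l].
/u/ (between /l/ and /d/) occurs before a voiced consonant → [uː] by rule 4.
/d/ (between /u/ and /p/): rule 3 targets it, but not between two vowels → unchanged [d].
/p/ — between /d/ and /e/; rule 2 does not apply here → [p].
/e/ — between /p/ and /m/, before a voiced consonant — surfaces as [eː] (rule 4).
/m/ (between /e/ and /p/): no rule targets it → [m].
/p/ (between /m/ and /o/): rule 2 targets it, but not word-initially → unchanged [p].
Rule 4 applies to /o/ (between /p/ and /b/: before a voiced consonant) → [oː].
/b/ meets the environment for rule 3 (between two vowels) → [β].
/u/ (between /b/ and /p/): rule 4 targets it, but not before a voiced consonant → unchanged [u].
/p/ — between /u/ and /o/; rule 2 does not apply here → [p].
/o/ — between /p/ and /d/, before a voiced consonant — surfaces as [oː] (rule 4).
/d/ — word-final; rule 3 does not apply here → [d].

[luːdpeːmpoːβupoːd]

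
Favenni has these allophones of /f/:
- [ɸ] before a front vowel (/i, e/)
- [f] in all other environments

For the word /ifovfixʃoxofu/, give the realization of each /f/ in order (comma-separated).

Occurrence 1 (position 2): no conditioning environment matches → elsewhere allophone [f].
Occurrence 2 (position 5): before a front vowel (/i, e/) → [ɸ].
Occurrence 3 (position 12): no conditioning environment matches → elsewhere allophone [f].

[f], [ɸ], [f]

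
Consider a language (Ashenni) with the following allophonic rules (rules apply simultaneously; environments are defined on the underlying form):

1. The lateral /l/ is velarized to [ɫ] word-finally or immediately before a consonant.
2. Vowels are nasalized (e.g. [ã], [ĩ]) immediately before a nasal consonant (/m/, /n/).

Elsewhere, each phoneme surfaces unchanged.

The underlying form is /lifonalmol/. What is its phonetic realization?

[lifõnaɫmoɫ]

/l/ — word-initial; rule 1 does not apply here → [l].
/i/ — between /l/ and /f/; rule 2 does not apply here → [i].
/o/ meets the environment for rule 2 (before a nasal consonant) → [õ].
/a/ (between /n/ and /l/) is in the target of rule 2 but the environment (before a nasal consonant) is not met → [a].
/l/ — between /a/ and /m/, word-finally or immediately before a consonant — surfaces as [ɫ] (rule 1).
/o/ (between /m/ and /l/): rule 2 targets it, but not before a nasal consonant → unchanged [o].
Rule 1 applies to /l/ (word-final: word-finally or immediately before a consonant) → [ɫ].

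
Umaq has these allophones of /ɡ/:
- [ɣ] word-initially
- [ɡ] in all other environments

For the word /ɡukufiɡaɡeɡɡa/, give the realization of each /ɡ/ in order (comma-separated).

[ɣ], [ɡ], [ɡ], [ɡ], [ɡ]

Occurrence 1 (position 1): word-initially → [ɣ].
Occurrence 2 (position 7): no conditioning environment matches → elsewhere allophone [ɡ].
Occurrence 3 (position 9): no conditioning environment matches → elsewhere allophone [ɡ].
Occurrence 4 (position 11): no conditioning environment matches → elsewhere allophone [ɡ].
Occurrence 5 (position 12): no conditioning environment matches → elsewhere allophone [ɡ].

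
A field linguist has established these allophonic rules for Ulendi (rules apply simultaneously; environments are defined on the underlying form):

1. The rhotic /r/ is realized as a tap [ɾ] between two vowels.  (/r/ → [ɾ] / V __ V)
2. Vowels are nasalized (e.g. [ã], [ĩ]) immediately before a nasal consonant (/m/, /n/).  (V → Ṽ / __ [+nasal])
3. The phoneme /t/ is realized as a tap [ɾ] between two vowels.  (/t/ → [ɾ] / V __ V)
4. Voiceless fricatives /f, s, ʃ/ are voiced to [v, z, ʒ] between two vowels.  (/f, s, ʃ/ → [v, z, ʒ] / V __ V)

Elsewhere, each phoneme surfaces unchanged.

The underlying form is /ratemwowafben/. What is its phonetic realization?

[raɾẽmwowafbẽn]

/r/ (word-initial): rule 1 targets it, but not between two vowels → unchanged [r].
/a/ (between /r/ and /t/): rule 2 targets it, but not before a nasal consonant → unchanged [a].
/t/ meets the environment for rule 3 (between two vowels) → [ɾ].
/e/ meets the environment for rule 2 (before a nasal consonant) → [ẽ].
/o/ (between /w/ and /w/) is in the target of rule 2 but the environment (before a nasal consonant) is not met → [o].
/a/ (between /w/ and /f/) is in the target of rule 2 but the environment (before a nasal consonant) is not met → [a].
/f/ (between /a/ and /b/) is in the target of rule 4 but the environment (between two vowels) is not met → [f].
/e/ (between /b/ and /n/) occurs before a nasal consonant → [ẽ] by rule 2.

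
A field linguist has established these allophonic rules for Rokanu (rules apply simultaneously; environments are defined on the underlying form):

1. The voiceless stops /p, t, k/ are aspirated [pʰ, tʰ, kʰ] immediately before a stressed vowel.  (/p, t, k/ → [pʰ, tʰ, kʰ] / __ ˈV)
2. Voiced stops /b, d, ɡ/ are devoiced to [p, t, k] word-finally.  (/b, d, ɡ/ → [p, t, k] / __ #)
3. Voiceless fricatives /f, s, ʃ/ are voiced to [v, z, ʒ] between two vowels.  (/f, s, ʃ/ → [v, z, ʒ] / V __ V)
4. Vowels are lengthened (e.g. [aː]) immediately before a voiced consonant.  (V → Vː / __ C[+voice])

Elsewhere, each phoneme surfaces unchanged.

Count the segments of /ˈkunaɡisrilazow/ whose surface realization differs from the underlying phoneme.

6

Segments that undergo a rule: /k/ → [kʰ] (rule 1); /u/ → [uː] (rule 4); /a/ → [aː] (rule 4); /i/ → [iː] (rule 4); /a/ → [aː] (rule 4); /o/ → [oː] (rule 4).
All other segments surface unchanged.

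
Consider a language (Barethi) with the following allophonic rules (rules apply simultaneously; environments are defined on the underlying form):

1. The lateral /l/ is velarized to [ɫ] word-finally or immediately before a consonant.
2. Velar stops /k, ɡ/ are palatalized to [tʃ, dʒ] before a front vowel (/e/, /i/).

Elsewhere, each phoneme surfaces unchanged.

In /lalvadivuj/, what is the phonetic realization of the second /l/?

/l/ — between /a/ and /v/, word-finally or immediately before a consonant — surfaces as [ɫ] (rule 1).

[ɫ]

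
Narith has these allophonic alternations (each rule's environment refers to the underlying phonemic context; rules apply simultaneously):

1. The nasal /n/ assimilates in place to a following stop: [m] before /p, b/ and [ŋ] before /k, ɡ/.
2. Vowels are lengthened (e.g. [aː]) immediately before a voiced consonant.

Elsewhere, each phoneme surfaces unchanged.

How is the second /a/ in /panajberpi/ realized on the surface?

/a/ meets the environment for rule 2 (before a voiced consonant) → [aː].

[aː]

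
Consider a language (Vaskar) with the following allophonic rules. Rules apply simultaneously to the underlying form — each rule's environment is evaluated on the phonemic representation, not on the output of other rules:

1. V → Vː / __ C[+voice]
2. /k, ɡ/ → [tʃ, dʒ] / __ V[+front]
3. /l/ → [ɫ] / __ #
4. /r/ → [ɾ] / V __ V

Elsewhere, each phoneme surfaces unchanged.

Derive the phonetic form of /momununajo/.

/m/ (word-initial): no rule targets it → [m].
/o/ meets the environment for rule 1 (before a voiced consonant) → [oː].
/m/ (between /o/ and /u/) is unaffected → [m].
/u/ (between /m/ and /n/) occurs before a voiced consonant → [uː] by rule 1.
/n/ (between /u/ and /u/) is unaffected → [n].
/u/ — between /n/ and /n/, before a voiced consonant — surfaces as [uː] (rule 1).
/n/ — not in any rule's target class → [n].
/a/ — between /n/ and /j/, before a voiced consonant — surfaces as [aː] (rule 1).
/j/ (between /a/ and /o/) is unaffected → [j].
/o/ (word-final): rule 1 targets it, but not before a voiced consonant → unchanged [o].

[moːmuːnuːnaːjo]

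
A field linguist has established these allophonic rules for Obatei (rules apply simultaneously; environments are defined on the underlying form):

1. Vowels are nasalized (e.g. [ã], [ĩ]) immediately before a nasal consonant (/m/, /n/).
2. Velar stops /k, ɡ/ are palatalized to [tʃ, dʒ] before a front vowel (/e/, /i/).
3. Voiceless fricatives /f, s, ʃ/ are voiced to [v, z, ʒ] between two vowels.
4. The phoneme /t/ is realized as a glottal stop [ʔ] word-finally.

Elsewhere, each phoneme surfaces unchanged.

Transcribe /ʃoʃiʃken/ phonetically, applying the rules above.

[ʃoʒiʃtʃẽn]

/ʃ/ — word-initial; rule 3 does not apply here → [ʃ].
/o/ (between /ʃ/ and /ʃ/): rule 1 targets it, but not before a nasal consonant → unchanged [o].
/ʃ/ (between /o/ and /i/): between two vowels, so rule 3 applies → [ʒ].
/i/ (between /ʃ/ and /ʃ/): rule 1 targets it, but not before a nasal consonant → unchanged [i].
/ʃ/ (between /i/ and /k/) fails the environment for rule 3, so it stays [ʃ].
/k/ meets the environment for rule 2 (before a front vowel) → [tʃ].
/e/ — between /k/ and /n/, before a nasal consonant — surfaces as [ẽ] (rule 1).
/n/ stays [n].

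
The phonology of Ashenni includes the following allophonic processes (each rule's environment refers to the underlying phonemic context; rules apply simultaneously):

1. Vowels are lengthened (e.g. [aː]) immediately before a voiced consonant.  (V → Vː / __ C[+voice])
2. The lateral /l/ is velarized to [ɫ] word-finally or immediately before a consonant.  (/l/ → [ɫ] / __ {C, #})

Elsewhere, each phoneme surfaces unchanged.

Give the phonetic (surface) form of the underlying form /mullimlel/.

[muːɫliːmleːɫ]

/m/ (word-initial) is unaffected → [m].
/u/ meets the environment for rule 1 (before a voiced consonant) → [uː].
/l/ (between /u/ and /l/): word-finally or immediately before a consonant, so rule 2 applies → [ɫ].
/l/ (between /l/ and /i/): rule 2 targets it, but not word-finally or immediately before a consonant → unchanged [l].
/i/ — between /l/ and /m/, before a voiced consonant — surfaces as [iː] (rule 1).
/m/ stays [m].
/l/ (between /m/ and /e/) is in the target of rule 2 but the environment (word-finally or immediately before a consonant) is not met → [l].
/e/ — between /l/ and /l/, before a voiced consonant — surfaces as [eː] (rule 1).
Rule 2 applies to /l/ (word-final: word-finally or immediately before a consonant) → [ɫ].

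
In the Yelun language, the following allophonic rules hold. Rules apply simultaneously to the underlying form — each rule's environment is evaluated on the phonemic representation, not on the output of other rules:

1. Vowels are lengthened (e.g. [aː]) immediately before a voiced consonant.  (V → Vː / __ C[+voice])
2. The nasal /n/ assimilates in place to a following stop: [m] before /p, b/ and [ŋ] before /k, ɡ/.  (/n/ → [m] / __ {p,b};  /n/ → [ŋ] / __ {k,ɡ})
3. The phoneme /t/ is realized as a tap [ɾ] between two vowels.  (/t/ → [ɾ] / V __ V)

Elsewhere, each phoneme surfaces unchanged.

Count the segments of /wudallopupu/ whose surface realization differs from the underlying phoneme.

2

Segments that undergo a rule: /u/ → [uː] (rule 1); /a/ → [aː] (rule 1).
All other segments surface unchanged.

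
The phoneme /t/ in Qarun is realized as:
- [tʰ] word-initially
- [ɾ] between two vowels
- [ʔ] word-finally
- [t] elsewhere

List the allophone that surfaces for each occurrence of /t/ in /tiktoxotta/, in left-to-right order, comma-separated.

Occurrence 1 (position 1): word-initially → [tʰ].
Occurrence 2 (position 4): no conditioning environment matches → elsewhere allophone [t].
Occurrence 3 (position 8): no conditioning environment matches → elsewhere allophone [t].
Occurrence 4 (position 9): no conditioning environment matches → elsewhere allophone [t].

[tʰ], [t], [t], [t]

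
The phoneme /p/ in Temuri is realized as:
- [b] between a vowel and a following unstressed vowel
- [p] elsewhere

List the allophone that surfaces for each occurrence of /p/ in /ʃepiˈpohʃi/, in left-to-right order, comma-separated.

Occurrence 1 (position 3): between a vowel and a following unstressed vowel → [b].
Occurrence 2 (position 5): no conditioning environment matches → elsewhere allophone [p].

[b], [p]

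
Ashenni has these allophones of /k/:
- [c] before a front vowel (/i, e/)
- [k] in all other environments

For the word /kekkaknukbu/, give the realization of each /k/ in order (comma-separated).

[c], [k], [k], [k], [k]

Occurrence 1 (position 1): before a front vowel → [c].
Occurrence 2 (position 3): no conditioning environment matches → elsewhere allophone [k].
Occurrence 3 (position 4): no conditioning environment matches → elsewhere allophone [k].
Occurrence 4 (position 6): no conditioning environment matches → elsewhere allophone [k].
Occurrence 5 (position 9): no conditioning environment matches → elsewhere allophone [k].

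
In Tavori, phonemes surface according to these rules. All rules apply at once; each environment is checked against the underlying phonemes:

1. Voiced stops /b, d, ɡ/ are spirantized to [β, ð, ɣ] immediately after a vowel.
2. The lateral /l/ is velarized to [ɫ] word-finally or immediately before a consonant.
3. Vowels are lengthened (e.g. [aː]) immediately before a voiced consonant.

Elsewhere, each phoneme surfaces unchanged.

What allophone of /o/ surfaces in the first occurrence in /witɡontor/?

/o/ (between /ɡ/ and /n/) occurs before a voiced consonant → [oː] by rule 3.

[oː]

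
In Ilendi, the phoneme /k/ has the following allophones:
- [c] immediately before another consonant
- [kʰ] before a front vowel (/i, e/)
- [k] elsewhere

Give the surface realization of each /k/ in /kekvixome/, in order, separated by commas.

[kʰ], [c]

Occurrence 1 (position 1): before a front vowel (/i, e/) → [kʰ].
Occurrence 2 (position 3): immediately before another consonant → [c].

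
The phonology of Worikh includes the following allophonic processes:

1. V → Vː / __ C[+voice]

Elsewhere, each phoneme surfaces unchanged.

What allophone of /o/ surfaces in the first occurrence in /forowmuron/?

[oː]

Rule 1 applies to /o/ (between /f/ and /r/: before a voiced consonant) → [oː].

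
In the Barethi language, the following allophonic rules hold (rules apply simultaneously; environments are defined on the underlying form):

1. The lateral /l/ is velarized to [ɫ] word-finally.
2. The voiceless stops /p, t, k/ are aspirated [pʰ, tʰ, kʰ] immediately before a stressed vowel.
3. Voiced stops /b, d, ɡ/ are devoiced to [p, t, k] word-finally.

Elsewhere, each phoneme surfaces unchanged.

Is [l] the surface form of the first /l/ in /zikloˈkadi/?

/l/ (between /k/ and /o/): rule 1 targets it, but not word-finally → unchanged [l].
The actual realization is [l], which matches [l].

Yes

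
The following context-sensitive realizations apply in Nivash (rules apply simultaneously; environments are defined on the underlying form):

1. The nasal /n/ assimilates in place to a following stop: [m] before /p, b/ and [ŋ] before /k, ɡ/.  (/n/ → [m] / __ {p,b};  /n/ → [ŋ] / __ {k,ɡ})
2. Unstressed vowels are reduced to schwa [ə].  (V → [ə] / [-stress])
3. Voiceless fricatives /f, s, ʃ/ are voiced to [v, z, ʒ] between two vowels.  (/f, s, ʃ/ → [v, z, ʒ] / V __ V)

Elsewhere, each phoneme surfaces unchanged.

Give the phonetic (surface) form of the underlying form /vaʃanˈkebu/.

/a/ (between /v/ and /ʃ/) occurs in an unstressed syllable → [ə] by rule 2.
/ʃ/ — between /a/ and /a/, between two vowels — surfaces as [ʒ] (rule 3).
/a/ meets the environment for rule 2 (in an unstressed syllable) → [ə].
/n/ — between /a/ and /k/, before a labial or velar stop — surfaces as [ŋ] (rule 1).
/e/ — between /k/ and /b/; rule 2 does not apply here → [e].
Rule 2 applies to /u/ (word-final: in an unstressed syllable) → [ə].

[vəʒəŋˈkebə]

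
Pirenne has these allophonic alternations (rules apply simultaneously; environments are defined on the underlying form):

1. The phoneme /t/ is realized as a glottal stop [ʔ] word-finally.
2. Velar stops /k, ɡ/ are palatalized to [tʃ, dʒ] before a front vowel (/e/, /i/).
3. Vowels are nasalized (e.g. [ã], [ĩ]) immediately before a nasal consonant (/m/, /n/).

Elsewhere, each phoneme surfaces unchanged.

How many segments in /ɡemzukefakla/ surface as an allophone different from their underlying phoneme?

3

Segments that undergo a rule: /ɡ/ → [dʒ] (rule 2); /e/ → [ẽ] (rule 3); /k/ → [tʃ] (rule 2).
All other segments surface unchanged.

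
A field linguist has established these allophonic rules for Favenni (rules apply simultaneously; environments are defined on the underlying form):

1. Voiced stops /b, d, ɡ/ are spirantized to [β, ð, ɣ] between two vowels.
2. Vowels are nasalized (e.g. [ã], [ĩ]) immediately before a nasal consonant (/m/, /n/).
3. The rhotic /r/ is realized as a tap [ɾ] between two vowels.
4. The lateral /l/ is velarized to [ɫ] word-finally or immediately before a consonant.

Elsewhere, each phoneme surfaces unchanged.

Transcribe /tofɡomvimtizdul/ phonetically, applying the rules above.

[tofɡõmvĩmtizduɫ]

/t/ stays [t].
/o/ (between /t/ and /f/) fails the environment for rule 2, so it stays [o].
/f/ (between /o/ and /ɡ/): no rule targets it → [f].
/ɡ/ (between /f/ and /o/) is in the target of rule 1 but the environment (between two vowels) is not met → [ɡ].
/o/ (between /ɡ/ and /m/): before a nasal consonant, so rule 2 applies → [õ].
/m/ (between /o/ and /v/): no rule targets it → [m].
/v/ stays [v].
/i/ (between /v/ and /m/): before a nasal consonant, so rule 2 applies → [ĩ].
/m/ stays [m].
/t/ — not in any rule's target class → [t].
/i/ (between /t/ and /z/) fails the environment for rule 2, so it stays [i].
/z/ (between /i/ and /d/) is unaffected → [z].
/d/ — between /z/ and /u/; rule 1 does not apply here → [d].
/u/ (between /d/ and /l/) fails the environment for rule 2, so it stays [u].
/l/ (word-final) occurs word-finally or immediately before a consonant → [ɫ] by rule 4.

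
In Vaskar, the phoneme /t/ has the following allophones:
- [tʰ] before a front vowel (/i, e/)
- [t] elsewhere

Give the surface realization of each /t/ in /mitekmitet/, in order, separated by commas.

Occurrence 1 (position 3): before a front vowel (/i, e/) → [tʰ].
Occurrence 2 (position 8): before a front vowel (/i, e/) → [tʰ].
Occurrence 3 (position 10): no conditioning environment matches → elsewhere allophone [t].

[tʰ], [tʰ], [t]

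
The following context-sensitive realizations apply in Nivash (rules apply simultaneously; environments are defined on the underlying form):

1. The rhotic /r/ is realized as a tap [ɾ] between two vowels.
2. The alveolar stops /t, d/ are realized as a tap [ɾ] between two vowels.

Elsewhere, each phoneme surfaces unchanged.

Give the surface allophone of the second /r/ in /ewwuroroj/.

/r/ (between /o/ and /o/): between two vowels, so rule 1 applies → [ɾ].

[ɾ]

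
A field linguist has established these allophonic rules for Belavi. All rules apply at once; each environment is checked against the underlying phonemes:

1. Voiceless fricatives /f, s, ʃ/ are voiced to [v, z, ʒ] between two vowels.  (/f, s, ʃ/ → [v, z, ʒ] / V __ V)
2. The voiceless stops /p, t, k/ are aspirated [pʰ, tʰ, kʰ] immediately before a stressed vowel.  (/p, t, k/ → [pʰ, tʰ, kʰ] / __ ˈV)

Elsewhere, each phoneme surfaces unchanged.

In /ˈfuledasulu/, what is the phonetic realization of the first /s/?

[z]

/s/ — between /a/ and /u/, between two vowels — surfaces as [z] (rule 1).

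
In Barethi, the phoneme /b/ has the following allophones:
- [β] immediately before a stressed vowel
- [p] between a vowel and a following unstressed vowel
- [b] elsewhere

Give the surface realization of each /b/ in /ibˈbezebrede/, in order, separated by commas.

Occurrence 1 (position 2): no conditioning environment matches → elsewhere allophone [b].
Occurrence 2 (position 3): immediately before a stressed vowel → [β].
Occurrence 3 (position 7): no conditioning environment matches → elsewhere allophone [b].

[b], [β], [b]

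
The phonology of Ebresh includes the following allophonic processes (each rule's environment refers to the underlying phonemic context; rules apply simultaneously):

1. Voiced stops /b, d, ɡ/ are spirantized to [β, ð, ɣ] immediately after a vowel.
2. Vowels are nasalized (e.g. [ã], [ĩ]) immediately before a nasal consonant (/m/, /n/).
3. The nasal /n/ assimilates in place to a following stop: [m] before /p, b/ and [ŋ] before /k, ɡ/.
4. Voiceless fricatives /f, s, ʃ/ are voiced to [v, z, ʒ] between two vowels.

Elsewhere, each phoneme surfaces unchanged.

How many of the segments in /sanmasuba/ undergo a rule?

3

Segments that undergo a rule: /a/ → [ã] (rule 2); /s/ → [z] (rule 4); /b/ → [β] (rule 1).
All other segments surface unchanged.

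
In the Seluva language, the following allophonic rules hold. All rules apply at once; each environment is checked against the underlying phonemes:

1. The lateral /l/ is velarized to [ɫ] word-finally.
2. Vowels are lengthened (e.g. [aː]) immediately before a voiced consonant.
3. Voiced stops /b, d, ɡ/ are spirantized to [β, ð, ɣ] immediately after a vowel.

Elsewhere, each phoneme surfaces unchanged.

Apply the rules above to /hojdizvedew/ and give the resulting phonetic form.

/h/ (word-initial) is unaffected → [h].
Rule 2 applies to /o/ (between /h/ and /j/: before a voiced consonant) → [oː].
/j/ stays [j].
/d/ (between /j/ and /i/): rule 3 targets it, but not immediately after a vowel → unchanged [d].
/i/ (between /d/ and /z/): before a voiced consonant, so rule 2 applies → [iː].
/z/ (between /i/ and /v/): no rule targets it → [z].
/v/ (between /z/ and /e/) is unaffected → [v].
/e/ (between /v/ and /d/) occurs before a voiced consonant → [eː] by rule 2.
/d/ meets the environment for rule 3 (immediately after a vowel) → [ð].
/e/ (between /d/ and /w/): before a voiced consonant, so rule 2 applies → [eː].
/w/ (word-final): no rule targets it → [w].

[hoːjdiːzveːðeːw]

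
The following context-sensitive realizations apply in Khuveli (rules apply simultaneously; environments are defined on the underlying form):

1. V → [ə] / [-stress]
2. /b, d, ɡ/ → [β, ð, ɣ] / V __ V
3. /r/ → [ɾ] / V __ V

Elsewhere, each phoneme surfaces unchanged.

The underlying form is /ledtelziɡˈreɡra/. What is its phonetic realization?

[lədtəlzəɡˈreɡrə]

/l/ — not in any rule's target class → [l].
/e/ — between /l/ and /d/, in an unstressed syllable — surfaces as [ə] (rule 1).
/d/ — between /e/ and /t/; rule 2 does not apply here → [d].
/t/ — not in any rule's target class → [t].
/e/ (between /t/ and /l/) occurs in an unstressed syllable → [ə] by rule 1.
/l/ (between /e/ and /z/) is unaffected → [l].
/z/ (between /l/ and /i/): no rule targets it → [z].
/i/ meets the environment for rule 1 (in an unstressed syllable) → [ə].
/ɡ/ — between /i/ and /r/; rule 2 does not apply here → [ɡ].
/r/ — between /ɡ/ and /e/; rule 3 does not apply here → [r].
/e/ (between /r/ and /ɡ/) fails the environment for rule 1, so it stays [e].
/ɡ/ (between /e/ and /r/): rule 2 targets it, but not between two vowels → unchanged [ɡ].
/r/ (between /ɡ/ and /a/) fails the environment for rule 3, so it stays [r].
/a/ (word-final): in an unstressed syllable, so rule 1 applies → [ə].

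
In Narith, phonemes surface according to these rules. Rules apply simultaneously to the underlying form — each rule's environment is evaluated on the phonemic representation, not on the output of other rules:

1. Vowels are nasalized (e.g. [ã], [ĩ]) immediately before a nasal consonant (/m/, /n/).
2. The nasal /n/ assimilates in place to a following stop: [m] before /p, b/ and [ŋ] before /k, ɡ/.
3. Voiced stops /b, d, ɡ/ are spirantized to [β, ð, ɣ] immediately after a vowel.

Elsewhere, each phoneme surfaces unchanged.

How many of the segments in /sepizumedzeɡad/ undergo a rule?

4

Segments that undergo a rule: /u/ → [ũ] (rule 1); /d/ → [ð] (rule 3); /ɡ/ → [ɣ] (rule 3); /d/ → [ð] (rule 3).
All other segments surface unchanged.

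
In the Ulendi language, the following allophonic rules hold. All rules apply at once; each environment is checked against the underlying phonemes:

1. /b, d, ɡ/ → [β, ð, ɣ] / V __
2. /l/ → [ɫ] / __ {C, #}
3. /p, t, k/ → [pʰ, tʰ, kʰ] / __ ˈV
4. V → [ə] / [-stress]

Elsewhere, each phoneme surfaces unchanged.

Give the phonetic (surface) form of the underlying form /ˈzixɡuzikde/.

/z/ — not in any rule's target class → [z].
/i/ (between /z/ and /x/) fails the environment for rule 4, so it stays [i].
/x/ — not in any rule's target class → [x].
/ɡ/ (between /x/ and /u/): rule 1 targets it, but not immediately after a vowel → unchanged [ɡ].
/u/ (between /ɡ/ and /z/) occurs in an unstressed syllable → [ə] by rule 4.
/z/ — not in any rule's target class → [z].
/i/ (between /z/ and /k/) occurs in an unstressed syllable → [ə] by rule 4.
/k/ (between /i/ and /d/) fails the environment for rule 3, so it stays [k].
/d/ (between /k/ and /e/) fails the environment for rule 1, so it stays [d].
Rule 4 applies to /e/ (word-final: in an unstressed syllable) → [ə].

[ˈzixɡəzəkdə]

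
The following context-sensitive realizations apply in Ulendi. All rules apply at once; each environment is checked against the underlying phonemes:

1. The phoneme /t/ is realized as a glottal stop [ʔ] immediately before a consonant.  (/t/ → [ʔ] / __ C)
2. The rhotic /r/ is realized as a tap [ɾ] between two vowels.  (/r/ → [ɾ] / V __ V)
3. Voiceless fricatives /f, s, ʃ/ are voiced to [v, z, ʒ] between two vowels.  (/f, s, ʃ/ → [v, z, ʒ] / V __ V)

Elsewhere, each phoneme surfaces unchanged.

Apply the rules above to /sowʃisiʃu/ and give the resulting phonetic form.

/s/ (word-initial) fails the environment for rule 3, so it stays [s].
/o/ stays [o].
/w/ stays [w].
/ʃ/ (between /w/ and /i/) is in the target of rule 3 but the environment (between two vowels) is not met → [ʃ].
/i/ stays [i].
/s/ (between /i/ and /i/) occurs between two vowels → [z] by rule 3.
/i/ (between /s/ and /ʃ/): no rule targets it → [i].
/ʃ/ meets the environment for rule 3 (between two vowels) → [ʒ].
/u/ (word-final): no rule targets it → [u].

[sowʃiziʒu]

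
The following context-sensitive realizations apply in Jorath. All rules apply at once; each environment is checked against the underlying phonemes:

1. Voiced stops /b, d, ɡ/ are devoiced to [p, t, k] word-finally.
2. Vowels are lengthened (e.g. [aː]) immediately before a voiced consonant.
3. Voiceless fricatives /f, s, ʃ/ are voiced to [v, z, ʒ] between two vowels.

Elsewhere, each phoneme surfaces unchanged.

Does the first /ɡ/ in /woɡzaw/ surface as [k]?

No

/ɡ/ (between /o/ and /z/): rule 1 targets it, but not word-finally → unchanged [ɡ].
The actual realization is [ɡ], not [k].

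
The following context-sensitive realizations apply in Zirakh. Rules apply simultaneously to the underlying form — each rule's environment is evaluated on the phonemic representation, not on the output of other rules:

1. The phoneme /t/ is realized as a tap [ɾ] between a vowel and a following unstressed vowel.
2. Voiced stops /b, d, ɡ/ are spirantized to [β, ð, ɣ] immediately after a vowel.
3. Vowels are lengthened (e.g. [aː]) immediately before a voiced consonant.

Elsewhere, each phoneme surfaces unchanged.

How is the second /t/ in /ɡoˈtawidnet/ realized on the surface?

[t]

/t/ (word-final) fails the environment for rule 1, so it stays [t].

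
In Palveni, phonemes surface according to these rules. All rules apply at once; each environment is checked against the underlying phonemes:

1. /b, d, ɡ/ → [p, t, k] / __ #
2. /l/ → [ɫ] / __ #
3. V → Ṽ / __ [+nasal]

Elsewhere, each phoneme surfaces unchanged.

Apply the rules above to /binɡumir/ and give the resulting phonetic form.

[bĩnɡũmir]

/b/ (word-initial): rule 1 targets it, but not word-finally → unchanged [b].
/i/ (between /b/ and /n/) occurs before a nasal consonant → [ĩ] by rule 3.
/ɡ/ — between /n/ and /u/; rule 1 does not apply here → [ɡ].
/u/ — between /ɡ/ and /m/, before a nasal consonant — surfaces as [ũ] (rule 3).
/i/ (between /m/ and /r/) fails the environment for rule 3, so it stays [i].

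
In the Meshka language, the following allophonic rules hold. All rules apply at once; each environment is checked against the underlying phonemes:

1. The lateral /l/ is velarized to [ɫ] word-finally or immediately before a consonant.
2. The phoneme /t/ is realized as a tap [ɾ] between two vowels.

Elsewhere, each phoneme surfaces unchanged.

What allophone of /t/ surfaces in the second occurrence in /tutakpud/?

Rule 2 applies to /t/ (between /u/ and /a/: between two vowels) → [ɾ].

[ɾ]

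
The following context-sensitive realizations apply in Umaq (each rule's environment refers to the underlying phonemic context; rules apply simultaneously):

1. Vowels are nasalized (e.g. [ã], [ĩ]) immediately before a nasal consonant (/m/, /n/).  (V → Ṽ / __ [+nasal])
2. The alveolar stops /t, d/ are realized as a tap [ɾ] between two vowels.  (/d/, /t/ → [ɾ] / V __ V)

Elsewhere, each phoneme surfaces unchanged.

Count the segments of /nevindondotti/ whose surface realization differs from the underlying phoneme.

2

Segments that undergo a rule: /i/ → [ĩ] (rule 1); /o/ → [õ] (rule 1).
All other segments surface unchanged.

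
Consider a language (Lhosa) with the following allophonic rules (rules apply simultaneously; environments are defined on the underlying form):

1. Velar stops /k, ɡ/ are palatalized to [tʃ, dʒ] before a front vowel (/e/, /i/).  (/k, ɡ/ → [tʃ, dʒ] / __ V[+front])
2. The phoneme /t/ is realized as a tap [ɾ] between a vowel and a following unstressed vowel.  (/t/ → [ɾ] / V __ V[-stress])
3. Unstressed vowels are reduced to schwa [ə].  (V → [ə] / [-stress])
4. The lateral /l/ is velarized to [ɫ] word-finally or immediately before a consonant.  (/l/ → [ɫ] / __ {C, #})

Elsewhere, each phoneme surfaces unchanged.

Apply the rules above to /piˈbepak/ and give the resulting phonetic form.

/p/ (word-initial): no rule targets it → [p].
Rule 3 applies to /i/ (between /p/ and /b/: in an unstressed syllable) → [ə].
/b/ stays [b].
/e/ — between /b/ and /p/; rule 3 does not apply here → [e].
/p/ (between /e/ and /a/) is unaffected → [p].
/a/ — between /p/ and /k/, in an unstressed syllable — surfaces as [ə] (rule 3).
/k/ (word-final): rule 1 targets it, but not before a front vowel → unchanged [k].

[pəˈbepək]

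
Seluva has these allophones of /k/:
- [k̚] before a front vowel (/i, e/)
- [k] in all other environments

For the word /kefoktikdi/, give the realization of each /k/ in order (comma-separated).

[k̚], [k], [k]

Occurrence 1 (position 1): before a front vowel (/i, e/) → [k̚].
Occurrence 2 (position 5): no conditioning environment matches → elsewhere allophone [k].
Occurrence 3 (position 8): no conditioning environment matches → elsewhere allophone [k].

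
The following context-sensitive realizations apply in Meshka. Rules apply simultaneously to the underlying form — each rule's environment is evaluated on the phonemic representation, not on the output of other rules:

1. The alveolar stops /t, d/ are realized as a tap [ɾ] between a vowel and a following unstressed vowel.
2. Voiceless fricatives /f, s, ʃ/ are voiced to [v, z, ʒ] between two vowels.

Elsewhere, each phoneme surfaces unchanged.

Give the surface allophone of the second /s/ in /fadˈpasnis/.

/s/ (word-final) is in the target of rule 2 but the environment (between two vowels) is not met → [s].

[s]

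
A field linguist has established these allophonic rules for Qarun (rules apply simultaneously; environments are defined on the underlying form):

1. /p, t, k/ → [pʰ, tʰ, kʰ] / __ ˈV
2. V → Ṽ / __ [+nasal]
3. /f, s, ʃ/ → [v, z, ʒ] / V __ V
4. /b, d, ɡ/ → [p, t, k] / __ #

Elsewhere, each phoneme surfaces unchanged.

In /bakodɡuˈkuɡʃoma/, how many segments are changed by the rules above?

2

Segments that undergo a rule: /k/ → [kʰ] (rule 1); /o/ → [õ] (rule 2).
All other segments surface unchanged.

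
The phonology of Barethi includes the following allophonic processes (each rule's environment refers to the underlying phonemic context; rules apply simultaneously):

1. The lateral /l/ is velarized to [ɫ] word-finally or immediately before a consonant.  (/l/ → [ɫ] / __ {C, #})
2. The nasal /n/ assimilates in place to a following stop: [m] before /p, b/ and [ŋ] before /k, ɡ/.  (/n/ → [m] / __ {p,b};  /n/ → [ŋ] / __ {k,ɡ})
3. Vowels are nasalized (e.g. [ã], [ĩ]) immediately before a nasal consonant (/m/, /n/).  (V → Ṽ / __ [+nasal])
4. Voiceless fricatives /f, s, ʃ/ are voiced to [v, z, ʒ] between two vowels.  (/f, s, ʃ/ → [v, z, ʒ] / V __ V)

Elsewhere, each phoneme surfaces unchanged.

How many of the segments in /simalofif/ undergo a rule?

2

Segments that undergo a rule: /i/ → [ĩ] (rule 3); /f/ → [v] (rule 4).
All other segments surface unchanged.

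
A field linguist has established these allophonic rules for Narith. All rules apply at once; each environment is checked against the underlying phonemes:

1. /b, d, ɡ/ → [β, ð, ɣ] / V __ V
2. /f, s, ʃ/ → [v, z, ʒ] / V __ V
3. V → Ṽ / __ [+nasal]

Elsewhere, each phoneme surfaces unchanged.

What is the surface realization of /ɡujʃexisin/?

/ɡ/ (word-initial) fails the environment for rule 1, so it stays [ɡ].
/u/ (between /ɡ/ and /j/) is in the target of rule 3 but the environment (before a nasal consonant) is not met → [u].
/j/ (between /u/ and /ʃ/): no rule targets it → [j].
/ʃ/ — between /j/ and /e/; rule 2 does not apply here → [ʃ].
/e/ (between /ʃ/ and /x/): rule 3 targets it, but not before a nasal consonant → unchanged [e].
/x/ (between /e/ and /i/) is unaffected → [x].
/i/ (between /x/ and /s/): rule 3 targets it, but not before a nasal consonant → unchanged [i].
/s/ — between /i/ and /i/, between two vowels — surfaces as [z] (rule 2).
/i/ meets the environment for rule 3 (before a nasal consonant) → [ĩ].
/n/ stays [n].

[ɡujʃexizĩn]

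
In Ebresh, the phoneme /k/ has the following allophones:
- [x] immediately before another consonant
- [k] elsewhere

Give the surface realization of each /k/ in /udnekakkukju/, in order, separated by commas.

[k], [x], [k], [x]

Occurrence 1 (position 5): no conditioning environment matches → elsewhere allophone [k].
Occurrence 2 (position 7): immediately before another consonant → [x].
Occurrence 3 (position 8): no conditioning environment matches → elsewhere allophone [k].
Occurrence 4 (position 10): immediately before another consonant → [x].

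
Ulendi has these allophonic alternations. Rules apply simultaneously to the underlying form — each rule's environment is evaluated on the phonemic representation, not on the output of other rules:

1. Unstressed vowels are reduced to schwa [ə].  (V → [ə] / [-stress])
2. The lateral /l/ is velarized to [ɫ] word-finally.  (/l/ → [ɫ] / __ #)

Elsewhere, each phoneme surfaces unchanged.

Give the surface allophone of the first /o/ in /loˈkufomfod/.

[ə]

/o/ (between /l/ and /k/): in an unstressed syllable, so rule 1 applies → [ə].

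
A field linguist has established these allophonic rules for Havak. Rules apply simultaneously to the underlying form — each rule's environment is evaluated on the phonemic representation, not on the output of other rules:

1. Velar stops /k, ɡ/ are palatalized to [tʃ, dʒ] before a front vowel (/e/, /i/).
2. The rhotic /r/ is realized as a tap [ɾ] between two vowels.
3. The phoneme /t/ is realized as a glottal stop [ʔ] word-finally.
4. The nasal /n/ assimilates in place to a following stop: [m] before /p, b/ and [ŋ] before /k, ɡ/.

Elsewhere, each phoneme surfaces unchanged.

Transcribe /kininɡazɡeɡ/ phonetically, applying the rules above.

[tʃiniŋɡazdʒeɡ]

Rule 1 applies to /k/ (word-initial: before a front vowel) → [tʃ].
/i/ (between /k/ and /n/): no rule targets it → [i].
/n/ (between /i/ and /i/): rule 4 targets it, but not before a labial or velar stop → unchanged [n].
/i/ (between /n/ and /n/) is unaffected → [i].
/n/ meets the environment for rule 4 (before a labial or velar stop) → [ŋ].
/ɡ/ — between /n/ and /a/; rule 1 does not apply here → [ɡ].
/a/ stays [a].
/z/ (between /a/ and /ɡ/) is unaffected → [z].
/ɡ/ meets the environment for rule 1 (before a front vowel) → [dʒ].
/e/ — not in any rule's target class → [e].
/ɡ/ (word-final): rule 1 targets it, but not before a front vowel → unchanged [ɡ].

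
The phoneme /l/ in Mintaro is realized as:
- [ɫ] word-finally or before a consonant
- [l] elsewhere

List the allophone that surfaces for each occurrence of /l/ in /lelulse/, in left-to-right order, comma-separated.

[l], [l], [ɫ]

Occurrence 1 (position 1): no conditioning environment matches → elsewhere allophone [l].
Occurrence 2 (position 3): no conditioning environment matches → elsewhere allophone [l].
Occurrence 3 (position 5): word-finally or before a consonant → [ɫ].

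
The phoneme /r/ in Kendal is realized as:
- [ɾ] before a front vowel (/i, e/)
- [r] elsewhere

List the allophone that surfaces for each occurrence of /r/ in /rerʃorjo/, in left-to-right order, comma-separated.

[ɾ], [r], [r]

Occurrence 1 (position 1): before a front vowel (/i, e/) → [ɾ].
Occurrence 2 (position 3): no conditioning environment matches → elsewhere allophone [r].
Occurrence 3 (position 6): no conditioning environment matches → elsewhere allophone [r].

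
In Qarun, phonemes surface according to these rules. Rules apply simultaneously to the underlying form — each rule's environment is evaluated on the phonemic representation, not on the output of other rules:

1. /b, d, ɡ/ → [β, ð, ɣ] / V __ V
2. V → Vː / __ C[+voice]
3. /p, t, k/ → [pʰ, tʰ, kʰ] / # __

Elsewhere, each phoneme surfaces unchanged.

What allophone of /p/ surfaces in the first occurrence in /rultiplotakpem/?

/p/ (between /i/ and /l/) fails the environment for rule 3, so it stays [p].

[p]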